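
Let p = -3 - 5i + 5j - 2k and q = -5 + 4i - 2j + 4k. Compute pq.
53 + 29i - 7j - 12k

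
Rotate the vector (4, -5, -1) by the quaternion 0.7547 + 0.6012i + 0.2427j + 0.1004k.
(2.26, 1.347, -5.923)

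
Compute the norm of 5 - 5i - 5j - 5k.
10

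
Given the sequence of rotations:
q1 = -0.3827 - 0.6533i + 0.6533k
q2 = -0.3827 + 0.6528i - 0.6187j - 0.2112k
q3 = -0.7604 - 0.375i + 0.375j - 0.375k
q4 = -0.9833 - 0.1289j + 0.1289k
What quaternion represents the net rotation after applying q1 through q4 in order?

q2 · q1 = 0.7109 - 0.404i - 0.0517j - 0.5734k
q3 · q2 · q1 = -0.8877 - 0.1938i + 0.2424j + 0.3403k
q4 · q3 · q2 · q1 = 0.8603 + 0.1155i - 0.1489j - 0.474k
0.8603 + 0.1155i - 0.1489j - 0.474k


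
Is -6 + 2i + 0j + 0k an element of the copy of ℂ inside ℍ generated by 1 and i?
Yes. The quaternion -6 + 2i has j- and k-coefficients y = z = 0, so it lies in the complex subalgebra spanned by 1 and i.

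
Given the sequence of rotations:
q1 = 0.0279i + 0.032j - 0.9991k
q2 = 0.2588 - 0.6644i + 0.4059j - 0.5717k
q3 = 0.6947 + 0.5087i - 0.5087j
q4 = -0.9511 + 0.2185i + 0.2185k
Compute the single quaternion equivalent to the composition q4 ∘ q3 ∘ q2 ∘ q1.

q2 · q1 = -0.5656 - 0.38i - 0.6715j - 0.2912k
q3 · q2 · q1 = -0.5412 - 0.4036i - 0.0306j - 0.7372k
q4 · q3 · q2 · q1 = 0.764 + 0.2723i + 0.102j + 0.5762k
0.764 + 0.2723i + 0.102j + 0.5762k


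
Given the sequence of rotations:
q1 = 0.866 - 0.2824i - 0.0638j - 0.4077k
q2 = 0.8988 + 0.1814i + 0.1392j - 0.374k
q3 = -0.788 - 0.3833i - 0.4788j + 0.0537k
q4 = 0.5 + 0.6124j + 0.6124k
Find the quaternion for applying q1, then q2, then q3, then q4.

q2 · q1 = 0.686 - 0.1773i + 0.2428j - 0.6626k
q3 · q2 · q1 = -0.4567 + 0.181i - 0.7833j + 0.381k
q4 · q3 · q2 · q1 = 0.018 + 0.8035i - 0.5605j - 0.2k
0.018 + 0.8035i - 0.5605j - 0.2k


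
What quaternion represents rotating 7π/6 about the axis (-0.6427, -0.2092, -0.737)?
-0.2588 - 0.6208i - 0.2021j - 0.7119k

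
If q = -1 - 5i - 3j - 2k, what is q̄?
-1 + 5i + 3j + 2k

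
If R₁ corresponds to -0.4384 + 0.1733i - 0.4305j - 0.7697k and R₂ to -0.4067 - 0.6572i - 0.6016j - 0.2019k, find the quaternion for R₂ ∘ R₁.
-0.1222 + 0.5938i - 0.102j + 0.7887k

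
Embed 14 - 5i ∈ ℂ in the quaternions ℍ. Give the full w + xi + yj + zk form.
14 - 5i + 0j + 0k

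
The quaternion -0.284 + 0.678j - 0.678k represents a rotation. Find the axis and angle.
axis = (0, √2/2, -√2/2), θ = 213°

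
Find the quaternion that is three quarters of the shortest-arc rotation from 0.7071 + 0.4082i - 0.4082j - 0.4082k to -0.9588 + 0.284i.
0.9796 - 0.1101i - 0.119j - 0.119k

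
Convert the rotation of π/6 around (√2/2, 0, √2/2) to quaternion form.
0.9659 + 0.183i + 0.183k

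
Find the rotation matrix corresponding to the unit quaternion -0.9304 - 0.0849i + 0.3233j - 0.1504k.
[[0.7457, -0.3348, -0.5761], [0.225, 0.9403, -0.2552], [0.6271, 0.0607, 0.7765]]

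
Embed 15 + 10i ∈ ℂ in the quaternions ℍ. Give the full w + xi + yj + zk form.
15 + 10i + 0j + 0k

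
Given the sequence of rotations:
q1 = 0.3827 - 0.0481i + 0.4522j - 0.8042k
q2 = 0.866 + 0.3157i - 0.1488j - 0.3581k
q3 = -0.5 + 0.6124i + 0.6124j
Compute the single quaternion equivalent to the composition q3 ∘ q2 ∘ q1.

q2 · q1 = 0.1259 + 0.3608i + 0.6058j - 0.6979k
q3 · q2 · q1 = -0.6549 - 0.5307i + 0.2016j + 0.499k
-0.6549 - 0.5307i + 0.2016j + 0.499k


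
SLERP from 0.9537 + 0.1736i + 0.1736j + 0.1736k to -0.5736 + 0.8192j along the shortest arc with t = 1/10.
0.971 + 0.1636i + 0.0604j + 0.1636k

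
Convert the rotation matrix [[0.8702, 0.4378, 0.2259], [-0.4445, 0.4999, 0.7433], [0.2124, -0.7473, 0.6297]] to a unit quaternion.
0.866 - 0.4303i + 0.0039j - 0.2547k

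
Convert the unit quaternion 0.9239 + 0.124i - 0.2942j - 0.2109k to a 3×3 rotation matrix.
[[0.7379, 0.3167, -0.5959], [-0.4627, 0.8803, -0.105], [0.4913, 0.3532, 0.7961]]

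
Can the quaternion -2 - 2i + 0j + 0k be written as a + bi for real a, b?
Yes. The quaternion -2 - 2i has j- and k-coefficients y = z = 0, so it lies in the complex subalgebra spanned by 1 and i.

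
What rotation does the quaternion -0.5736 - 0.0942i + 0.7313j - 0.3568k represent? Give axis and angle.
axis = (-0.115, 0.8928, -0.4356), θ = 250°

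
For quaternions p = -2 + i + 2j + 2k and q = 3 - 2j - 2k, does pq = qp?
No: pq = 2 + 3i + 12j + 8k ≠ 2 + 3i + 8j + 12k = qp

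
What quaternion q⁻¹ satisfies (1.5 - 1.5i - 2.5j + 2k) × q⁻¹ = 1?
0.1017 + 0.1017i + 0.1695j - 0.1356k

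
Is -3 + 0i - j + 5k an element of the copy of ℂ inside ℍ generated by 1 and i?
No. The quaternion -3 - j + 5k has j-coefficient y = -1 and k-coefficient z = 5, not both zero, so it does not lie in the complex subalgebra spanned by 1 and i.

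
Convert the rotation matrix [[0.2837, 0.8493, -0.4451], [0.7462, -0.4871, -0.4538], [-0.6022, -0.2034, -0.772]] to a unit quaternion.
0.0785 + 0.7973i + 0.5003j - 0.3284k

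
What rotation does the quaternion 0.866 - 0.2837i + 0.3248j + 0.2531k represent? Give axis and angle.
axis = (-0.5674, 0.6495, 0.5062), θ = π/3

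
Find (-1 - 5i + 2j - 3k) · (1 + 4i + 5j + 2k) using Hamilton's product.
15 + 10i - 5j - 38k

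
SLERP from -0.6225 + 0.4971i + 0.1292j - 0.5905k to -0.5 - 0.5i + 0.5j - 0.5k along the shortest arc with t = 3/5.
-0.6483 - 0.1067i + 0.4097j - 0.6328k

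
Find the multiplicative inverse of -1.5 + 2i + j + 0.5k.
-0.2 - 0.2667i - 0.1333j - 0.0667k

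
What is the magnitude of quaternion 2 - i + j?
√6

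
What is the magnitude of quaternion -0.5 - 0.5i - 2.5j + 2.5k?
√13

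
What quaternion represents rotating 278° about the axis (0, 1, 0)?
-0.7547 + 0.6561j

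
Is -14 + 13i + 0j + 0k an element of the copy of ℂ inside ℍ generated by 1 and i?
Yes. The quaternion -14 + 13i has j- and k-coefficients y = z = 0, so it lies in the complex subalgebra spanned by 1 and i.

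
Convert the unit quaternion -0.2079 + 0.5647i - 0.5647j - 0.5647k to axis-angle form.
axis = (√3/3, -√3/3, -√3/3), θ = 204°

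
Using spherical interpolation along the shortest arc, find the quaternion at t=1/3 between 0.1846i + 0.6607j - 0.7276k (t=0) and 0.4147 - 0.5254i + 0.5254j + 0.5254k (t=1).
-0.193 + 0.3969i + 0.3011j - 0.8453k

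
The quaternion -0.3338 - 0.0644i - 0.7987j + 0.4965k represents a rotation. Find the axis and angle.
axis = (-0.0683, -0.8473, 0.5267), θ = 219°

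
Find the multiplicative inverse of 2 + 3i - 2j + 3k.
0.0769 - 0.1154i + 0.0769j - 0.1154k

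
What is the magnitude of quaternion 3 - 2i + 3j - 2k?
√26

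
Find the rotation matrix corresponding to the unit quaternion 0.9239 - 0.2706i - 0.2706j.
[[0.8536, 0.1464, -0.5], [0.1464, 0.8536, 0.5], [0.5, -0.5, 0.7071]]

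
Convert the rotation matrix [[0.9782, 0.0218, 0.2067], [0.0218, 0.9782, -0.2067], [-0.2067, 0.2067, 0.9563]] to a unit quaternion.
0.989 + 0.1045i + 0.1045j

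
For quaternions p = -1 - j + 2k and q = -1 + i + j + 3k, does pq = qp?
No: pq = -4 - 6i + 2j - 4k ≠ -4 + 4i - 2j - 6k = qp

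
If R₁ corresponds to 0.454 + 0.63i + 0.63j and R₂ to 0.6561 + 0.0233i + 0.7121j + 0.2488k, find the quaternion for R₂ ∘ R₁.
-0.1654 + 0.2672i + 0.8934j - 0.321k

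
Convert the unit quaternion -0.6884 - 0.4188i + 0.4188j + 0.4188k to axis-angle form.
axis = (-√3/3, √3/3, √3/3), θ = 267°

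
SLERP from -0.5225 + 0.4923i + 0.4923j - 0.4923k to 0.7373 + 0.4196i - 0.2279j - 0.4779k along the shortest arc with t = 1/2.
-0.867 + 0.05i + 0.4957j - 0.0099k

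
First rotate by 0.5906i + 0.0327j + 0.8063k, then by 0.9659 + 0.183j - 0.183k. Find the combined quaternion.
0.1416 + 0.724i - 0.0765j + 0.6707k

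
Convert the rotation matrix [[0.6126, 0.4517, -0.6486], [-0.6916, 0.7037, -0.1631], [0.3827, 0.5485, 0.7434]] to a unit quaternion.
0.8746 + 0.2034i - 0.2948j - 0.3268k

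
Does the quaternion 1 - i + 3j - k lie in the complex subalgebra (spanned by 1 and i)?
No. The quaternion 1 - i + 3j - k has j-coefficient y = 3 and k-coefficient z = -1, not both zero, so it does not lie in the complex subalgebra spanned by 1 and i.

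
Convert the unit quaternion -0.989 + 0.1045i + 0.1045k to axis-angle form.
axis = (√2/2, 0, √2/2), θ = 343°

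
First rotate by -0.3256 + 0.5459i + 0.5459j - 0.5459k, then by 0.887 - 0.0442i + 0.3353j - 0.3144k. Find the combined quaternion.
-0.6193 + 0.4872i + 0.1793j - 0.589k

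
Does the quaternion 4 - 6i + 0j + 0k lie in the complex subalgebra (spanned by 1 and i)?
Yes. The quaternion 4 - 6i has j- and k-coefficients y = z = 0, so it lies in the complex subalgebra spanned by 1 and i.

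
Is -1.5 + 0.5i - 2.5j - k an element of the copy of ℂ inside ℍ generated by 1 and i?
No. The quaternion -1.5 + 0.5i - 2.5j - k has j-coefficient y = -2.5 and k-coefficient z = -1, not both zero, so it does not lie in the complex subalgebra spanned by 1 and i.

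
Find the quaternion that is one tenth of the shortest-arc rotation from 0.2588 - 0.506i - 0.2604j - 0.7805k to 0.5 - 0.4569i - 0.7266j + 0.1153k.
0.3041 - 0.5305i - 0.3334j - 0.7176k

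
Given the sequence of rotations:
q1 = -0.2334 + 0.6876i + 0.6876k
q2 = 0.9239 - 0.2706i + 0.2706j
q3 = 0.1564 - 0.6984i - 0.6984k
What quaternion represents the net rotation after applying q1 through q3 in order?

q2 · q1 = -0.0296 + 0.8845i + 0.1229j + 0.4492k
q3 · q2 · q1 = 0.9268 + 0.2448i - 0.2848j + 0.0051k
0.9268 + 0.2448i - 0.2848j + 0.0051k


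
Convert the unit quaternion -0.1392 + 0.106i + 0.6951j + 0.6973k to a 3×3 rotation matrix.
[[-0.9388, 0.3415, -0.0457], [-0.0468, 0.0051, 0.9989], [0.3413, 0.9399, 0.0112]]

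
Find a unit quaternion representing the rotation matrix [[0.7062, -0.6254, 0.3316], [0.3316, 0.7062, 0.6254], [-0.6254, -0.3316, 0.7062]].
0.883 - 0.271i + 0.271j + 0.271k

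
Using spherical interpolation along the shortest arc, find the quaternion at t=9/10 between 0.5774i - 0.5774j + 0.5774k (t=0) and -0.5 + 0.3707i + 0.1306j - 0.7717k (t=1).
0.4758 - 0.2766i - 0.2004j + 0.8105k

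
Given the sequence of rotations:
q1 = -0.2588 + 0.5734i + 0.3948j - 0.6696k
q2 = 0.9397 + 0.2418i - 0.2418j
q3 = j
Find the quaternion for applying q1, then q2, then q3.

q2 · q1 = -0.2864 + 0.6382i + 0.5955j - 0.3951k
q3 · q2 · q1 = -0.5955 - 0.3951i - 0.2864j - 0.6382k
-0.5955 - 0.3951i - 0.2864j - 0.6382k


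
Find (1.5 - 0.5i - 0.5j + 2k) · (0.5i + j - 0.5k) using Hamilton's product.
1.75 - i + 2.25j - k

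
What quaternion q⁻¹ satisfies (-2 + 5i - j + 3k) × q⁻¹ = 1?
-0.0513 - 0.1282i + 0.0256j - 0.0769k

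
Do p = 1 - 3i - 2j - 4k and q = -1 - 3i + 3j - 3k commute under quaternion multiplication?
No: pq = -16 + 18i + 8j - 14k ≠ -16 - 18i + 2j + 16k = qp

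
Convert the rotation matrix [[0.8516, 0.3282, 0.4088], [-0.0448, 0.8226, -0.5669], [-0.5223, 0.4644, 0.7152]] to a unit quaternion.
0.9205 + 0.2801i + 0.2529j - 0.1013k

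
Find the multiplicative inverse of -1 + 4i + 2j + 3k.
-0.0333 - 0.1333i - 0.0667j - 0.1k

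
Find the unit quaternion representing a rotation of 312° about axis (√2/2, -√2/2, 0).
-0.9135 + 0.2876i - 0.2876j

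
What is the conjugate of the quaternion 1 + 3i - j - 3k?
1 - 3i + j + 3k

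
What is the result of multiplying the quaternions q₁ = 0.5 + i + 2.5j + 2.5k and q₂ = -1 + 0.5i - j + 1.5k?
-2.25 + 5.5i - 3.25j - 4k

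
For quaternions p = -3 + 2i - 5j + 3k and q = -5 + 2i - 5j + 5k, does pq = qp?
No: pq = -29 - 26i + 36j - 30k ≠ -29 - 6i + 44j - 30k = qp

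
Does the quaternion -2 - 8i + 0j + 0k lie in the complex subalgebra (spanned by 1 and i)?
Yes. The quaternion -2 - 8i has j- and k-coefficients y = z = 0, so it lies in the complex subalgebra spanned by 1 and i.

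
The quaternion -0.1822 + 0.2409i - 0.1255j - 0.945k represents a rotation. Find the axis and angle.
axis = (0.245, -0.1276, -0.9611), θ = 201°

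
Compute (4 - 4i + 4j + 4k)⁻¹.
0.0625 + 0.0625i - 0.0625j - 0.0625k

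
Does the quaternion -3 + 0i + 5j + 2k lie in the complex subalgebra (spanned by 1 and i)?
No. The quaternion -3 + 5j + 2k has j-coefficient y = 5 and k-coefficient z = 2, not both zero, so it does not lie in the complex subalgebra spanned by 1 and i.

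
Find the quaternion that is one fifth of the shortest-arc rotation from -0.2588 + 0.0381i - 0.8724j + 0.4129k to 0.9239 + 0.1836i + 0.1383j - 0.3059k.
-0.4466 - 0.0117i - 0.7847j + 0.4296k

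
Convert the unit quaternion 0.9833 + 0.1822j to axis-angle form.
axis = (0, 1, 0), θ = 21°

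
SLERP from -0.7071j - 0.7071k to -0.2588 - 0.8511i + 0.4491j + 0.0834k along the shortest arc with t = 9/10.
0.2446 + 0.8042i - 0.5146j - 0.169k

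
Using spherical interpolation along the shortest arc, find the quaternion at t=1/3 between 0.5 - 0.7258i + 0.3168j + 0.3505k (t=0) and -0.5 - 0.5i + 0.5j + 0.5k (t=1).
0.1745 - 0.7478i + 0.4401j + 0.4654k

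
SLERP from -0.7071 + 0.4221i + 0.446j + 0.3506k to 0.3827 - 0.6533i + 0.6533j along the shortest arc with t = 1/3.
-0.7292 + 0.6215i + 0.0678j + 0.2784k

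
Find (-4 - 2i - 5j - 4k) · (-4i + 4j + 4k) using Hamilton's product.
28 + 12i + 8j - 44k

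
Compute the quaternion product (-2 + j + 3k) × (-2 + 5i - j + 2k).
-1 - 5i + 15j - 15k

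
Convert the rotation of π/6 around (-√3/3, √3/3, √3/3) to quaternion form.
0.9659 - 0.1494i + 0.1494j + 0.1494k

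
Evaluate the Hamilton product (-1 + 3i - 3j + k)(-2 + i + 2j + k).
4 - 12i + 2j + 6k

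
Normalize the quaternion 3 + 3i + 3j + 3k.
0.5 + 0.5i + 0.5j + 0.5k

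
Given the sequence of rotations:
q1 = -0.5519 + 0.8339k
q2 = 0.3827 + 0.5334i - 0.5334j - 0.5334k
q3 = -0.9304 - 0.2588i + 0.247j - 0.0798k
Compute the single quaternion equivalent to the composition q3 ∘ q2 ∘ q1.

q2 · q1 = 0.2336 - 0.7392i - 0.1504j + 0.6135k
q3 · q2 · q1 = -0.3225 + 0.7668i + 0.4154j - 0.3679k
-0.3225 + 0.7668i + 0.4154j - 0.3679k


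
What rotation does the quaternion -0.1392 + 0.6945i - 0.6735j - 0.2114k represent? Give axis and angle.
axis = (0.7013, -0.6801, -0.2135), θ = 196°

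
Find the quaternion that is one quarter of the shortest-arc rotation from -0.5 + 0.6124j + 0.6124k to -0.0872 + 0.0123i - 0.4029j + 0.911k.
-0.4487 + 0.0039i + 0.3874j + 0.8054k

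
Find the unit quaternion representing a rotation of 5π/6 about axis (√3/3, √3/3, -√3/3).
0.2588 + 0.5577i + 0.5577j - 0.5577k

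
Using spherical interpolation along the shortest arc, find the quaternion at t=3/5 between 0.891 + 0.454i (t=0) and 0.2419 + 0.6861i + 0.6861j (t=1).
0.5773 + 0.6732i + 0.4621j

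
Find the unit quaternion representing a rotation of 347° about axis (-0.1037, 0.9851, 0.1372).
-0.9936 - 0.0117i + 0.1115j + 0.0155k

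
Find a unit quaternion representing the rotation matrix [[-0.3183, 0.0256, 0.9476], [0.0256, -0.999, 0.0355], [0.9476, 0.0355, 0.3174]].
0.5838i + 0.0219j + 0.8116k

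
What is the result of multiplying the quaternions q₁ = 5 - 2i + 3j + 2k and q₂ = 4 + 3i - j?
29 + 9i + 13j + k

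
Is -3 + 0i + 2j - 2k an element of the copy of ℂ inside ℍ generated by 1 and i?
No. The quaternion -3 + 2j - 2k has j-coefficient y = 2 and k-coefficient z = -2, not both zero, so it does not lie in the complex subalgebra spanned by 1 and i.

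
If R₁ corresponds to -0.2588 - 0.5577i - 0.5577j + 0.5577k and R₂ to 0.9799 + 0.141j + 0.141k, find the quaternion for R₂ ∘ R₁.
-0.2536 - 0.3892i - 0.6616j + 0.5886k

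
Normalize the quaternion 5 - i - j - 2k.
0.898 - 0.1796i - 0.1796j - 0.3592k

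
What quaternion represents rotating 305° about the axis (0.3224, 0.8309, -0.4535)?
-0.887 + 0.1489i + 0.3837j - 0.2094k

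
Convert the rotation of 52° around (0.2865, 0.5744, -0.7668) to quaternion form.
0.8988 + 0.1256i + 0.2518j - 0.3361k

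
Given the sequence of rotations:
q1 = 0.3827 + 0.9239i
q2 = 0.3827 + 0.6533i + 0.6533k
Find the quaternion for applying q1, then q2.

q2 · q1 = -0.4571 + 0.6036i + 0.6036j + 0.25k
-0.4571 + 0.6036i + 0.6036j + 0.25k


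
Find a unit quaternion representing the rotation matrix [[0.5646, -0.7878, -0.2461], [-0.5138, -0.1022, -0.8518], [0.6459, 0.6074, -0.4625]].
0.5 + 0.7296i - 0.446j + 0.137k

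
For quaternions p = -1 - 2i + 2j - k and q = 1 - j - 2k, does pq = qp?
No: pq = -1 - 7i - j + 3k ≠ -1 + 3i + 7j - k = qp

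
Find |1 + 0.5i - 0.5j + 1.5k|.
1.936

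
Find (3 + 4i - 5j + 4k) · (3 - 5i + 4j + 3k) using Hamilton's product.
37 - 34i - 35j + 12k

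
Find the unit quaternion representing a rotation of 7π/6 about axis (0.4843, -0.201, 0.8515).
-0.2588 + 0.4678i - 0.1942j + 0.8225k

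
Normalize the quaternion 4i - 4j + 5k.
0.5298i - 0.5298j + 0.6623k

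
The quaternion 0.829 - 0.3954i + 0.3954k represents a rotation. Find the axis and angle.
axis = (-√2/2, 0, √2/2), θ = 68°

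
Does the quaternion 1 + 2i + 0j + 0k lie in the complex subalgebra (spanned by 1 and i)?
Yes. The quaternion 1 + 2i has j- and k-coefficients y = z = 0, so it lies in the complex subalgebra spanned by 1 and i.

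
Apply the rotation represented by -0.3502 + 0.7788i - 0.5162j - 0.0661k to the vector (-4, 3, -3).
(-5.16, 0.524, 2.664)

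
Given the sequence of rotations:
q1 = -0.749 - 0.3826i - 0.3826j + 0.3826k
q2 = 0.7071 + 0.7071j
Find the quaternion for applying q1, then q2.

q2 · q1 = -0.2591 - 0.8002j + 0.5411k
-0.2591 - 0.8002j + 0.5411k


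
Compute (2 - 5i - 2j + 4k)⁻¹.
0.0408 + 0.102i + 0.0408j - 0.0816k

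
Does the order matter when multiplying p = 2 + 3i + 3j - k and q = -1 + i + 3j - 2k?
Yes: pq = -16 - 4i + 8j + 3k ≠ -16 + 2i - 2j - 9k = qp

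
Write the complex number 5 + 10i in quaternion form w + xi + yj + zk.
5 + 10i + 0j + 0k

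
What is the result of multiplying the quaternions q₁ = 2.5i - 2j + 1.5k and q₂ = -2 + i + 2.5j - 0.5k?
3.25 - 7.75i + 6.75j + 5.25k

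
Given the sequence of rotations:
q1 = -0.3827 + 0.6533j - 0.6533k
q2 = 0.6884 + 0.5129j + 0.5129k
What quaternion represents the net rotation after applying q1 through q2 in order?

q2 · q1 = -0.2635 - 0.6702i + 0.2534j - 0.646k
-0.2635 - 0.6702i + 0.2534j - 0.646k


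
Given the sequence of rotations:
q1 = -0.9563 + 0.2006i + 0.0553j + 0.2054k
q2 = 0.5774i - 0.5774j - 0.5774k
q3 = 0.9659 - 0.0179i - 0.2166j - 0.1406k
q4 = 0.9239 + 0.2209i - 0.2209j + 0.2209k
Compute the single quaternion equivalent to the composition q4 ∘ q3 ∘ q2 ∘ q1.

q2 · q1 = 0.0347 - 0.6388i + 0.3177j + 0.6999k
q3 · q2 · q1 = 0.1893 - 0.7246i + 0.4017j + 0.5271k
q4 · q3 · q2 · q1 = 0.3073 - 0.8328i + 0.0528j + 0.4575k
0.3073 - 0.8328i + 0.0528j + 0.4575k


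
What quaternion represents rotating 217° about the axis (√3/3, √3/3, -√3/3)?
-0.3173 + 0.5475i + 0.5475j - 0.5475k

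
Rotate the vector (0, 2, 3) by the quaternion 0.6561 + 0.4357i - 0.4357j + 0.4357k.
(-2.479, -2.373, 1.106)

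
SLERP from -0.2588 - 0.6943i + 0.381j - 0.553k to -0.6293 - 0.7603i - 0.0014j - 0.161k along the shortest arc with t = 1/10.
-0.3044 - 0.7164i + 0.3479j - 0.5226k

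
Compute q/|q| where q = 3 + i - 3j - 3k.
0.5669 + 0.189i - 0.5669j - 0.5669k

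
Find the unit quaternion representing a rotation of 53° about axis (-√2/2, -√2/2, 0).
0.8949 - 0.3155i - 0.3155j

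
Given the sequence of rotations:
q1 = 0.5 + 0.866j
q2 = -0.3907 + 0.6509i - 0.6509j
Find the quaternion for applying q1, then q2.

q2 · q1 = 0.3683 + 0.3255i - 0.6638j + 0.5637k
0.3683 + 0.3255i - 0.6638j + 0.5637k


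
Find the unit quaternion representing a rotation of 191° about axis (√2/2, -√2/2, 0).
-0.0958 + 0.7039i - 0.7039j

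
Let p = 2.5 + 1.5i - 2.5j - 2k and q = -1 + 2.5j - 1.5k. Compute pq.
0.75 + 7.25i + 11j + 2k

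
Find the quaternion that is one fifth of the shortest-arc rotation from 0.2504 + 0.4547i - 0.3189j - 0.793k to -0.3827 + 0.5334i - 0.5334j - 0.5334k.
0.1235 + 0.4928i - 0.3805j - 0.7727k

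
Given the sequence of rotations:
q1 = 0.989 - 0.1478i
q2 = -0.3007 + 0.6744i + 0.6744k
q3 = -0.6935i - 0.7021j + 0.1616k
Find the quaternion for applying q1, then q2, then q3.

q2 · q1 = -0.1977 + 0.7114i - 0.0997j + 0.667k
q3 · q2 · q1 = 0.3156 - 0.3151i + 0.7163j + 0.5367k
0.3156 - 0.3151i + 0.7163j + 0.5367k


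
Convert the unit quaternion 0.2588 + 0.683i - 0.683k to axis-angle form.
axis = (√2/2, 0, -√2/2), θ = 5π/6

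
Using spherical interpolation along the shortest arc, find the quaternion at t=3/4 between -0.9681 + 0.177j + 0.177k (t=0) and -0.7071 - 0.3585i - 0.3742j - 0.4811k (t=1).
-0.859 - 0.2908i - 0.2514j - 0.3381k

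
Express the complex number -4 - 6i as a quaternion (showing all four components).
-4 - 6i + 0j + 0k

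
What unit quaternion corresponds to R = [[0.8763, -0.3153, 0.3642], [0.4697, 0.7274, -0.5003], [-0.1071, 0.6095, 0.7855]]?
0.9205 + 0.3014i + 0.128j + 0.2132k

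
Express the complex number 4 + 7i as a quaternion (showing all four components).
4 + 7i + 0j + 0k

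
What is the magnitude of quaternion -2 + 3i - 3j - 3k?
√31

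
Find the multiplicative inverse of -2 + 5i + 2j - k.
-0.0588 - 0.1471i - 0.0588j + 0.0294k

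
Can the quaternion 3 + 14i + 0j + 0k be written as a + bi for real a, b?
Yes. The quaternion 3 + 14i has j- and k-coefficients y = z = 0, so it lies in the complex subalgebra spanned by 1 and i.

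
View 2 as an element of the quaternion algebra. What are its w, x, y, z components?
2 + 0i + 0j + 0k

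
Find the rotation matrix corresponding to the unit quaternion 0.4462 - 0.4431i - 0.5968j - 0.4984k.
[[-0.2091, 0.9737, -0.0909], [0.0841, 0.1105, 0.9903], [0.9743, 0.1995, -0.105]]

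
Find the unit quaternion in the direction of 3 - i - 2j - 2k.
0.7071 - 0.2357i - 0.4714j - 0.4714k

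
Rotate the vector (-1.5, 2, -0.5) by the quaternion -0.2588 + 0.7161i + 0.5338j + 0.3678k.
(1.545, -1.835, -0.863)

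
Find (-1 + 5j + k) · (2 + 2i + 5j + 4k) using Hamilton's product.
-31 + 13i + 7j - 12k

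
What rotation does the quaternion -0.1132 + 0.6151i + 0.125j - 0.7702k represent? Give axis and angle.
axis = (0.6191, 0.1258, -0.7752), θ = 193°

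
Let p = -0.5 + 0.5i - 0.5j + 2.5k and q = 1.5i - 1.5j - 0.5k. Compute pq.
-0.25 + 3.25i + 4.75j + 0.25k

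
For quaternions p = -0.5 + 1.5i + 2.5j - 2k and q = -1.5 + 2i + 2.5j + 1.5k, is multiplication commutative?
No: pq = -5.5 + 5.5i - 11.25j + k ≠ -5.5 - 12i + 1.25j + 3.5k = qp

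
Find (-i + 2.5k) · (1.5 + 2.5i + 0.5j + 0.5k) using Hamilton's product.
1.25 - 2.75i + 6.75j + 3.25k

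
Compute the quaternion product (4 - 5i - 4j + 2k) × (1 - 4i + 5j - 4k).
12 - 15i - 12j - 55k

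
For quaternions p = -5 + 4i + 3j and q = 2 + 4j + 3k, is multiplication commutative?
No: pq = -22 + 17i - 26j + k ≠ -22 - i - 2j - 31k = qp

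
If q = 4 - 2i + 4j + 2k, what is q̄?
4 + 2i - 4j - 2k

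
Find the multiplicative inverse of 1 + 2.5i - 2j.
0.0889 - 0.2222i + 0.1778j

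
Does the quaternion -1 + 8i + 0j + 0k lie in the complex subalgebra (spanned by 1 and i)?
Yes. The quaternion -1 + 8i has j- and k-coefficients y = z = 0, so it lies in the complex subalgebra spanned by 1 and i.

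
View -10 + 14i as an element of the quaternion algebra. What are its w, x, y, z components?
-10 + 14i + 0j + 0k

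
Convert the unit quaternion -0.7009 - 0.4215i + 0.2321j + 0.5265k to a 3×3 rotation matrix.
[[0.3379, 0.5424, -0.7692], [-0.9337, 0.0903, -0.3465], [-0.1185, 0.8353, 0.5369]]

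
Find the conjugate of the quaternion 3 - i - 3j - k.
3 + i + 3j + k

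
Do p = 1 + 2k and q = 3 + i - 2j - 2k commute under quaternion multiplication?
No: pq = 7 + 5i + 4k ≠ 7 - 3i - 4j + 4k = qp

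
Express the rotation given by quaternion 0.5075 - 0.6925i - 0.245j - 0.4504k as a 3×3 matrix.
[[0.4742, 0.7965, 0.3751], [-0.1178, -0.3648, 0.9236], [0.8725, -0.4822, -0.0792]]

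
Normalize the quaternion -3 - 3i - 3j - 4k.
-0.4575 - 0.4575i - 0.4575j - 0.61k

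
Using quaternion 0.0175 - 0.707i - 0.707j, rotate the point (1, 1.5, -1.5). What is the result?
(1.537, 0.963, 1.487)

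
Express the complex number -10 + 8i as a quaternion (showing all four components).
-10 + 8i + 0j + 0k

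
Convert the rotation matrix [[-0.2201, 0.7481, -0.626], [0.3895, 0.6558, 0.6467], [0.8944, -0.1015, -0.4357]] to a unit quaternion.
0.5 - 0.3741i - 0.7602j - 0.1793k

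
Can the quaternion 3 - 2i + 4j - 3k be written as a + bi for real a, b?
No. The quaternion 3 - 2i + 4j - 3k has j-coefficient y = 4 and k-coefficient z = -3, not both zero, so it does not lie in the complex subalgebra spanned by 1 and i.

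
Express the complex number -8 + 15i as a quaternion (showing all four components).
-8 + 15i + 0j + 0k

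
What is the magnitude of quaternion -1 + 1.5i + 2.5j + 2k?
3.674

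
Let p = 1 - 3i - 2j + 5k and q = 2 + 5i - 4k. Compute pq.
37 + 7i + 9j + 16k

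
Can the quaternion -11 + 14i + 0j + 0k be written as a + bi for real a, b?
Yes. The quaternion -11 + 14i has j- and k-coefficients y = z = 0, so it lies in the complex subalgebra spanned by 1 and i.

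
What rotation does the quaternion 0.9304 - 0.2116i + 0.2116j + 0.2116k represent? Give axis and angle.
axis = (-√3/3, √3/3, √3/3), θ = 43°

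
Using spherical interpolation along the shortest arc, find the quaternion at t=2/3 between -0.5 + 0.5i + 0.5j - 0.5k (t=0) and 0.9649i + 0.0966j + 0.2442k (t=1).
-0.2049 + 0.9382i + 0.2783j - 0.0193k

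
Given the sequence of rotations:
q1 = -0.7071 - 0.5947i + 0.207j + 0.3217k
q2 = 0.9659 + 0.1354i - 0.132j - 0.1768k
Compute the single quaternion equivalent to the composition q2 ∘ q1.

q2 · q1 = -0.5183 - 0.676i + 0.3549j + 0.3853k
-0.5183 - 0.676i + 0.3549j + 0.3853k


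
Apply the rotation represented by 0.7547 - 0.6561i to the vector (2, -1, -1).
(2, -1.129, 0.851)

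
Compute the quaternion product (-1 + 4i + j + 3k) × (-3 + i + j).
-2 - 16i - j - 6k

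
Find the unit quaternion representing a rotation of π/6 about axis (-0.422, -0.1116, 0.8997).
0.9659 - 0.1092i - 0.0289j + 0.2329k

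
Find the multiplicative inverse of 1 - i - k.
0.3333 + 0.3333i + 0.3333k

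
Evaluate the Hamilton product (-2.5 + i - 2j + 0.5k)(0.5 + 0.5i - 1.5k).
-1 + 2.25i + 0.75j + 5k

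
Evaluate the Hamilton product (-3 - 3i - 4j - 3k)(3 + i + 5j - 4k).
2 + 19i - 42j - 8k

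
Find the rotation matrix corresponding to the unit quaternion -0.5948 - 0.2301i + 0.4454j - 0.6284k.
[[-0.1865, -0.9525, -0.2407], [0.5426, 0.1043, -0.8335], [0.819, -0.2861, 0.4973]]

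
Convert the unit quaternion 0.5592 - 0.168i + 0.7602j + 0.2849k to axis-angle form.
axis = (-0.2026, 0.917, 0.3437), θ = 112°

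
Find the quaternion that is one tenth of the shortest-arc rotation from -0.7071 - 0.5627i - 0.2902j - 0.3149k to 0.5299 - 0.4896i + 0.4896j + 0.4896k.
-0.734 - 0.4688i - 0.3356j - 0.3589k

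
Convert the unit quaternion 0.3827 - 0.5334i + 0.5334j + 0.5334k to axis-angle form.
axis = (-√3/3, √3/3, √3/3), θ = 3π/4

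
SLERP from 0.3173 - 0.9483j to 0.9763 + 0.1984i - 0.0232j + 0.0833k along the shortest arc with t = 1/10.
0.4284 + 0.0259i - 0.9031j + 0.0109k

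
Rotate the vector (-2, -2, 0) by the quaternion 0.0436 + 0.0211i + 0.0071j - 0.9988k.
(1.816, 2.166, 0.11)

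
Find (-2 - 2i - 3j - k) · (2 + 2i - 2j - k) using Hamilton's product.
-7 - 7i - 6j + 10k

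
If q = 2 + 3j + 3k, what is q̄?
2 - 3j - 3k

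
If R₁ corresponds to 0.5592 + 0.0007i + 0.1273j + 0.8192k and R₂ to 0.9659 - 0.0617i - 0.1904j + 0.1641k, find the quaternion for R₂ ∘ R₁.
0.43 - 0.2107i + 0.0671j + 0.8753k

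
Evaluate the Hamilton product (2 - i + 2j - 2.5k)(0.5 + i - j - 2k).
-1 - 5i - 5.5j - 6.25k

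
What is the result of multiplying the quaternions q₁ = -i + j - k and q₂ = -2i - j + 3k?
2 + 2i + 5j + 3k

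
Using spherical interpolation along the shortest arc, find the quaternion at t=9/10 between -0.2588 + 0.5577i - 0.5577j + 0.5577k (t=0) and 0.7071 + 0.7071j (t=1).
-0.6864 + 0.0652i - 0.7213j + 0.0652k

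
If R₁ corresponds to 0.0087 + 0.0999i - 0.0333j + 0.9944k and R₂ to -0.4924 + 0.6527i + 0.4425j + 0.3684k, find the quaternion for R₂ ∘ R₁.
-0.4211 + 0.4088i - 0.592j - 0.5524k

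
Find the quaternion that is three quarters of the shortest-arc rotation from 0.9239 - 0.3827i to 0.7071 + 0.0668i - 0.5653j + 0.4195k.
0.826 - 0.0555i - 0.4505j + 0.3343k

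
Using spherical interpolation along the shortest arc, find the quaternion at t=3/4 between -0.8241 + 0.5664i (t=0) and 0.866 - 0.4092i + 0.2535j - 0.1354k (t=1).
-0.8644 + 0.4535i - 0.1917j + 0.1024k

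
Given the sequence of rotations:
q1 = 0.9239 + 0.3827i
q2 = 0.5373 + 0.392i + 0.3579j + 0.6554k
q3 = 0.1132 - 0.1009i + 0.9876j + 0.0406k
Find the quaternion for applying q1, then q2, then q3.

q2 · q1 = 0.3464 + 0.5678i + 0.5815j + 0.4686k
q3 · q2 · q1 = -0.4968 + 0.4685i + 0.4783j - 0.5523k
-0.4968 + 0.4685i + 0.4783j - 0.5523k


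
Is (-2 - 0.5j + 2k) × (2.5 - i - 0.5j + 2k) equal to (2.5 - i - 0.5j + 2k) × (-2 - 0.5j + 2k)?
No: pq = -9.25 + 2i - 2.25j + 0.5k ≠ -9.25 + 2i + 1.75j + 1.5k = qp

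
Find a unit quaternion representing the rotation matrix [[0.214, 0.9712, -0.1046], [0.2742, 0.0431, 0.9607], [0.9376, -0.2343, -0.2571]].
-0.5 + 0.5975i + 0.5211j + 0.3485k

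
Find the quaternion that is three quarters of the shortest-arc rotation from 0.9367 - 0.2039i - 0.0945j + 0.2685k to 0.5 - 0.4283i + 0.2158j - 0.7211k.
0.722 - 0.4269i + 0.152j - 0.5229k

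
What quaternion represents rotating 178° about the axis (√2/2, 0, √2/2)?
0.0175 + 0.707i + 0.707k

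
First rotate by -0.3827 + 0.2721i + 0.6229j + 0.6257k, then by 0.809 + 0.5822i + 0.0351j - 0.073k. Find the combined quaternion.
-0.4442 + 0.0648i + 0.1063j + 0.8872k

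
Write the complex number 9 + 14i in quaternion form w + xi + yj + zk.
9 + 14i + 0j + 0k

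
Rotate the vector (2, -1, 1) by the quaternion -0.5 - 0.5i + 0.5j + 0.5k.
(-1, -2, -1)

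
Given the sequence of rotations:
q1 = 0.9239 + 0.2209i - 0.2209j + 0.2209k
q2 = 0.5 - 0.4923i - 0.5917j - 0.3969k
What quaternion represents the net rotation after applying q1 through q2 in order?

q2 · q1 = 0.5277 - 0.5628i - 0.636j - 0.0168k
0.5277 - 0.5628i - 0.636j - 0.0168k


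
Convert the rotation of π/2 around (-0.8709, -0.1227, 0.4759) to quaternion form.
0.7071 - 0.6158i - 0.0868j + 0.3365k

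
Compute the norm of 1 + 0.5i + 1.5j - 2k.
2.739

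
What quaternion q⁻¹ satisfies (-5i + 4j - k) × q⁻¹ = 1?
0.119i - 0.0952j + 0.0238k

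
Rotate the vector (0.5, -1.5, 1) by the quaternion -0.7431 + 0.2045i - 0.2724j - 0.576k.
(1.714, 0.611, 0.433)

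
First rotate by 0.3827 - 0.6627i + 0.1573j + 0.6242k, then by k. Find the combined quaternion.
-0.6242 - 0.1573i - 0.6627j + 0.3827k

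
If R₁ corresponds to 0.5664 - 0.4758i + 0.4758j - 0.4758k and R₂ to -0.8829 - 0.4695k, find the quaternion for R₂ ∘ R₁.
-0.7235 + 0.6435i - 0.1967j + 0.1542k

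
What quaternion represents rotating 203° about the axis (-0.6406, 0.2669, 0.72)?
-0.1994 - 0.6277i + 0.2615j + 0.7055k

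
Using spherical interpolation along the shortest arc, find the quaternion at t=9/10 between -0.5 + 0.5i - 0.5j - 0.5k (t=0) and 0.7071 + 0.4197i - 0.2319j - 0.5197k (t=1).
0.6098 + 0.4711i - 0.291j - 0.567k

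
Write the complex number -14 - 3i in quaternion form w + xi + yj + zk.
-14 - 3i + 0j + 0k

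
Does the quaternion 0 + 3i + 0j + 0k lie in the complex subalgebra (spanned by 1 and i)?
Yes. The quaternion 3i has j- and k-coefficients y = z = 0, so it lies in the complex subalgebra spanned by 1 and i.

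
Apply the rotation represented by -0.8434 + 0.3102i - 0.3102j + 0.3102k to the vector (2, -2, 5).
(4.147, -1.008, 3.845)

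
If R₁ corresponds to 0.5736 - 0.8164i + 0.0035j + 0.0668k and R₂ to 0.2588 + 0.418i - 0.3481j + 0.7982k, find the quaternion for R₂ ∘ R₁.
0.4376 + 0.0024i - 0.8783j + 0.1924k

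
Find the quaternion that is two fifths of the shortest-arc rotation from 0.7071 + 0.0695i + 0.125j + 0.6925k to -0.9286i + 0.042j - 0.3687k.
0.508 + 0.5192i + 0.0686j + 0.6838k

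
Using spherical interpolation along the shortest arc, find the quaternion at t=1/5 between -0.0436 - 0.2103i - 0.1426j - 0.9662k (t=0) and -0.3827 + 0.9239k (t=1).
0.0443 - 0.1709i - 0.1159j - 0.9775k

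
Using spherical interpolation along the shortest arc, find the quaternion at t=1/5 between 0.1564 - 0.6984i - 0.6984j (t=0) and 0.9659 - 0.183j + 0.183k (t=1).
0.3959 - 0.6237i - 0.6722j + 0.0486k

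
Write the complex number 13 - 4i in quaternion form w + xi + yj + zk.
13 - 4i + 0j + 0k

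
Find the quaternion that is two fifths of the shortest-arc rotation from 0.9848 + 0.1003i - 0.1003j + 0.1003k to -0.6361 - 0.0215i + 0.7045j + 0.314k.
0.9203 + 0.0746i - 0.377j - 0.074k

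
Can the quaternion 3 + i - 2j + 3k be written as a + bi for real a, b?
No. The quaternion 3 + i - 2j + 3k has j-coefficient y = -2 and k-coefficient z = 3, not both zero, so it does not lie in the complex subalgebra spanned by 1 and i.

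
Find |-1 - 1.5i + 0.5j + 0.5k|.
1.936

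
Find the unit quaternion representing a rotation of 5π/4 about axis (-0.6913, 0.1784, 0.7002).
-0.3827 - 0.6387i + 0.1648j + 0.6469k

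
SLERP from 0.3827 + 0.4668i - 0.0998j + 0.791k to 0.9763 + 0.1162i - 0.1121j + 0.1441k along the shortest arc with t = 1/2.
0.7711 + 0.3308i - 0.1202j + 0.5306k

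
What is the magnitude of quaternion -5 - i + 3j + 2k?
√39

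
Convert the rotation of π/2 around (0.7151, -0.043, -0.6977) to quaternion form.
0.7071 + 0.5057i - 0.0304j - 0.4933k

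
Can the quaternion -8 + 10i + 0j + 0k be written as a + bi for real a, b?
Yes. The quaternion -8 + 10i has j- and k-coefficients y = z = 0, so it lies in the complex subalgebra spanned by 1 and i.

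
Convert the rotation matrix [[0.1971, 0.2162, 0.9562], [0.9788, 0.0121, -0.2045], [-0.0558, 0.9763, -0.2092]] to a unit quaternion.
0.5 + 0.5904i + 0.506j + 0.3813k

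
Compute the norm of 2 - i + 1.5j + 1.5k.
3.082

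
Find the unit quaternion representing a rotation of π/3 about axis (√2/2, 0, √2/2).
0.866 + 0.3536i + 0.3536k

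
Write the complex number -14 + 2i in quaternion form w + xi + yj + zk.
-14 + 2i + 0j + 0k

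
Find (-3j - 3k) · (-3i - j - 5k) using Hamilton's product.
-18 + 12i + 9j - 9k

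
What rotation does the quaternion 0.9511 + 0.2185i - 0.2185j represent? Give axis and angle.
axis = (√2/2, -√2/2, 0), θ = 36°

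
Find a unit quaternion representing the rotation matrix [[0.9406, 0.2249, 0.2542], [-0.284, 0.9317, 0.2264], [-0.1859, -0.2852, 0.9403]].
0.9763 - 0.131i + 0.1127j - 0.1303k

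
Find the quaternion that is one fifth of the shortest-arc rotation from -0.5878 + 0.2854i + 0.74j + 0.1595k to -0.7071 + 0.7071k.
-0.6698 + 0.2438i + 0.6321j + 0.304k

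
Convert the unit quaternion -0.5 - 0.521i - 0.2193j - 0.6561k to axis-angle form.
axis = (-0.6016, -0.2532, -0.7576), θ = 4π/3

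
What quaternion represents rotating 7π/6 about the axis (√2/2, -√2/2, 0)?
-0.2588 + 0.683i - 0.683j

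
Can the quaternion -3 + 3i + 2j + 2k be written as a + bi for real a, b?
No. The quaternion -3 + 3i + 2j + 2k has j-coefficient y = 2 and k-coefficient z = 2, not both zero, so it does not lie in the complex subalgebra spanned by 1 and i.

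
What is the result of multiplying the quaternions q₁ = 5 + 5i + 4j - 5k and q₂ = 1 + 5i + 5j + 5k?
-15 + 75i - 21j + 25k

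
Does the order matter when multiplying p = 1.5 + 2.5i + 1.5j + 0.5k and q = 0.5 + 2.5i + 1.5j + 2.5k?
Yes: pq = -9 + 8i - 2j + 4k ≠ -9 + 2i + 8j + 4k = qp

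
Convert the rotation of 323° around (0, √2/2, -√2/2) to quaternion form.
-0.9483 + 0.2244j - 0.2244k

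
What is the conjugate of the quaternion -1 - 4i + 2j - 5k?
-1 + 4i - 2j + 5k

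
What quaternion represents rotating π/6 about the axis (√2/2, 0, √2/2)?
0.9659 + 0.183i + 0.183k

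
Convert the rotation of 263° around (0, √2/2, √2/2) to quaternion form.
-0.6626 + 0.5296j + 0.5296k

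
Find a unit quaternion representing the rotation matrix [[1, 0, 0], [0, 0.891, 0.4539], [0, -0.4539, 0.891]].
0.9724 - 0.2334i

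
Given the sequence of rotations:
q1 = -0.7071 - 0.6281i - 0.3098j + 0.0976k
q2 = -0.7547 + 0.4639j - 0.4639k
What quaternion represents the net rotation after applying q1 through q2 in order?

q2 · q1 = 0.7226 + 0.3756i + 0.1972j + 0.5457k
0.7226 + 0.3756i + 0.1972j + 0.5457k


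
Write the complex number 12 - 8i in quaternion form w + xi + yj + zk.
12 - 8i + 0j + 0k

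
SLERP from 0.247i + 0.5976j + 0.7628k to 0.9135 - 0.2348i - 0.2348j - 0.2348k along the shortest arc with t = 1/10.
-0.1165 + 0.2633i + 0.5946j + 0.7507k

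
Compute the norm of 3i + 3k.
√18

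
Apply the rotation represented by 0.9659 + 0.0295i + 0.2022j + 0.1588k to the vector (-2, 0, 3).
(-0.536, -0.616, 3.512)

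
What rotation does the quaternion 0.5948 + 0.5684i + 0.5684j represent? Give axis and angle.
axis = (√2/2, √2/2, 0), θ = 107°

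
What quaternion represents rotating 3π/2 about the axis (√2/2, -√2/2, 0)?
-0.7071 + 0.5i - 0.5j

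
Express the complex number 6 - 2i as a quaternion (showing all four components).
6 - 2i + 0j + 0k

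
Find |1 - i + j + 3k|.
√12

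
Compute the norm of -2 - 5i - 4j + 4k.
√61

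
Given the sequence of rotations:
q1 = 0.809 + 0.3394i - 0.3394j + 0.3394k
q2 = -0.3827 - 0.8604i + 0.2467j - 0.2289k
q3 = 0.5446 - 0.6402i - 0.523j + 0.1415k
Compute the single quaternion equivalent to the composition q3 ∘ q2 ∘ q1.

q2 · q1 = 0.1438 - 0.8199i + 0.5438j - 0.1068k
q3 · q2 · q1 = -0.1471 - 0.5597i + 0.0366j - 0.8148k
-0.1471 - 0.5597i + 0.0366j - 0.8148k


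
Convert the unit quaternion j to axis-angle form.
axis = (0, 1, 0), θ = π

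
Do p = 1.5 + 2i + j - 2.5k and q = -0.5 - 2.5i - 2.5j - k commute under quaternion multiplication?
No: pq = 4.25 - 12i + 4j - 2.75k ≠ 4.25 + 2.5i - 12.5j + 2.25k = qp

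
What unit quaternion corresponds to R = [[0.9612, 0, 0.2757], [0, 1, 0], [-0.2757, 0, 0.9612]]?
0.9903 + 0.1392j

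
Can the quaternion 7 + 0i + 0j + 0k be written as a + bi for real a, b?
Yes. The quaternion 7 has j- and k-coefficients y = z = 0, so it lies in the complex subalgebra spanned by 1 and i.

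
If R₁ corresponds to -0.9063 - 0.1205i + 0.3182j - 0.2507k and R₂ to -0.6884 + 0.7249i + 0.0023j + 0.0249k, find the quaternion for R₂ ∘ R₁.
0.7168 - 0.5825i - 0.0424j + 0.381k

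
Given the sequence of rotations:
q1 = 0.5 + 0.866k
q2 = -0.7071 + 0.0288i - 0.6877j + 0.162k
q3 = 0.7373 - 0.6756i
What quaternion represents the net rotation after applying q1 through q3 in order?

q2 · q1 = -0.4938 - 0.5811i - 0.3688j - 0.5313k
q3 · q2 · q1 = -0.7567 - 0.0948i - 0.6309j - 0.1426k
-0.7567 - 0.0948i - 0.6309j - 0.1426k
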